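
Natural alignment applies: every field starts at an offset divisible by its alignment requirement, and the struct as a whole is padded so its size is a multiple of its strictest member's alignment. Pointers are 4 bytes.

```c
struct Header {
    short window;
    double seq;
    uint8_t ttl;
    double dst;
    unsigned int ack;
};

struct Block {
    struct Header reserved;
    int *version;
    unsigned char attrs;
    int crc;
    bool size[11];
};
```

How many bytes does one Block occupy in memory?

Header: window at 0 (size 2, align 2) → ends 2; pad 6 to align 8 for seq; seq at 8 (size 8, align 8) → ends 16; ttl at 16 (size 1, align 1) → ends 17; pad 7 to align 8 for dst; dst at 24 (size 8, align 8) → ends 32; ack at 32 (size 4, align 4) → ends 36; tail pad 4 to reach multiple of 8; total 40 bytes, alignment 8
reserved at 0 (size 40, align 8) → ends 40
version at 40 (size 4, align 4) → ends 44
attrs at 44 (size 1, align 1) → ends 45
pad 3 to align 4 for crc
crc at 48 (size 4, align 4) → ends 52
size at 52 (size 11, align 1) → ends 63
tail pad 1 to reach multiple of 8
total 64 bytes, alignment 8

64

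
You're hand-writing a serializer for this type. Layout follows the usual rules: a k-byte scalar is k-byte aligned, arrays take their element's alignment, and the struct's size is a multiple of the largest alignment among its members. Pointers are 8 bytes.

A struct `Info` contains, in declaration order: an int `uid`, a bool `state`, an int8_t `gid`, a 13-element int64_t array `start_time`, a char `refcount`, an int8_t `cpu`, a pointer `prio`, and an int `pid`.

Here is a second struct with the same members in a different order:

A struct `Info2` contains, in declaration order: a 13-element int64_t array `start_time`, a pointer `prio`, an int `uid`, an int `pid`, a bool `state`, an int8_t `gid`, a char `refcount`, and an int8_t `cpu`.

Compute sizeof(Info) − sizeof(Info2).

8

0..4  uid  (4B, 4-aligned)
4..5  state  (1B, 1-aligned)
5..6  gid  (1B, 1-aligned)
6..8  -- padding (2B)
8..112  start_time  (104B, 8-aligned)
112..113  refcount  (1B, 1-aligned)
113..114  cpu  (1B, 1-aligned)
114..120  -- padding (6B)
120..128  prio  (8B, 8-aligned)
128..132  pid  (4B, 4-aligned)
132..136  -- tail padding (4B)
sizeof = 136, alignof = 8
— Info2 —
0..104  start_time  (104B, 8-aligned)
104..112  prio  (8B, 8-aligned)
112..116  uid  (4B, 4-aligned)
116..120  pid  (4B, 4-aligned)
120..121  state  (1B, 1-aligned)
121..122  gid  (1B, 1-aligned)
122..123  refcount  (1B, 1-aligned)
123..124  cpu  (1B, 1-aligned)
124..128  -- tail padding (4B)
sizeof = 128, alignof = 8
136 − 128 = 8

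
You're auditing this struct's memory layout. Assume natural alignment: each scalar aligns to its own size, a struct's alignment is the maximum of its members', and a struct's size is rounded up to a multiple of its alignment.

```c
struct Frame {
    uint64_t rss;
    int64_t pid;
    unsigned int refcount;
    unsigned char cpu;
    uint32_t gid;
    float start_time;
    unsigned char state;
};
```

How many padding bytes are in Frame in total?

10

0..8  rss  (8B, 8-aligned)
8..16  pid  (8B, 8-aligned)
16..20  refcount  (4B, 4-aligned)
20..21  cpu  (1B, 1-aligned)
21..24  -- padding (3B)
24..28  gid  (4B, 4-aligned)
28..32  start_time  (4B, 4-aligned)
32..33  state  (1B, 1-aligned)
33..40  -- tail padding (7B)
sizeof = 40, alignof = 8
data bytes 30, size 40 → padding 10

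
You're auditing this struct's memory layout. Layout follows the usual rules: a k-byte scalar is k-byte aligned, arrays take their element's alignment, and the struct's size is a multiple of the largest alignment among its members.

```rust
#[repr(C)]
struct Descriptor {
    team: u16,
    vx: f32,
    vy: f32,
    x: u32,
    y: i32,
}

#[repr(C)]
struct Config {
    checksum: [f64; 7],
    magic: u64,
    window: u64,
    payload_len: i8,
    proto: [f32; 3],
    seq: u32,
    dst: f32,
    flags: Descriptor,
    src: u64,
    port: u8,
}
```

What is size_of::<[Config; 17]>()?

Descriptor: @0: team [2B, align 2] → 2; +2 pad (align 4); @4: vx [4B, align 4] → 8; @8: vy [4B, align 4] → 12; @12: x [4B, align 4] → 16; @16: y [4B, align 4] → 20; size 20, align 4
@0: checksum [56B, align 8] → 56
@56: magic [8B, align 8] → 64
@64: window [8B, align 8] → 72
@72: payload_len [1B, align 1] → 73
+3 pad (align 4)
@76: proto [12B, align 4] → 88
@88: seq [4B, align 4] → 92
@92: dst [4B, align 4] → 96
@96: flags [20B, align 4] → 116
+4 pad (align 8)
@120: src [8B, align 8] → 128
@128: port [1B, align 1] → 129
+7 tail pad (align 8)
size 136, align 8
array of 17: 17 × 136 = 2312

2312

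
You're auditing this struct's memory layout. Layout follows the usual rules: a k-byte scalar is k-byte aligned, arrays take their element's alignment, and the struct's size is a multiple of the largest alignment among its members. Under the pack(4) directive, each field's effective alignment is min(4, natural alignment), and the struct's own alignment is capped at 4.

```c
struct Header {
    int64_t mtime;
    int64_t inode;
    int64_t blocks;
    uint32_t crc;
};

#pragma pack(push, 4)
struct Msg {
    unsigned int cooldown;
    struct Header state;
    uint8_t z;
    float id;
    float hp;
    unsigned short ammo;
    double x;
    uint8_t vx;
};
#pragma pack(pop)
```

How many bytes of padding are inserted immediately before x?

Header: mtime at 0 (size 8, align 8) → ends 8; inode at 8 (size 8, align 8) → ends 16; blocks at 16 (size 8, align 8) → ends 24; crc at 24 (size 4, align 4) → ends 28; tail pad 4 to reach multiple of 8; total 32 bytes, alignment 8
cooldown at 0 (size 4, align 4) → ends 4
state at 4 (size 32, align 4) → ends 36
z at 36 (size 1, align 1) → ends 37
pad 3 to align 4 for id
id at 40 (size 4, align 4) → ends 44
hp at 44 (size 4, align 4) → ends 48
ammo at 48 (size 2, align 2) → ends 50
pad 2 to align 4 for x
x at 52 (size 8, align 4) → ends 60

2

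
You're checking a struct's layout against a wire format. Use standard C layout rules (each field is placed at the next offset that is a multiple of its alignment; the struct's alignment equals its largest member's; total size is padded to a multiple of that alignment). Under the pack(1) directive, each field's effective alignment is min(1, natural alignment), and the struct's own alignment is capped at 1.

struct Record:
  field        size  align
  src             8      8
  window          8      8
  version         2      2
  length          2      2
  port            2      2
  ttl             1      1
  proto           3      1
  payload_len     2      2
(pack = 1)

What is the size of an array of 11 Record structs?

308

0..8  src  (8B, 1-aligned)
8..16  window  (8B, 1-aligned)
16..18  version  (2B, 1-aligned)
18..20  length  (2B, 1-aligned)
20..22  port  (2B, 1-aligned)
22..23  ttl  (1B, 1-aligned)
23..26  proto  (3B, 1-aligned)
26..28  payload_len  (2B, 1-aligned)
sizeof = 28, alignof = 1
array of 11: 11 × 28 = 308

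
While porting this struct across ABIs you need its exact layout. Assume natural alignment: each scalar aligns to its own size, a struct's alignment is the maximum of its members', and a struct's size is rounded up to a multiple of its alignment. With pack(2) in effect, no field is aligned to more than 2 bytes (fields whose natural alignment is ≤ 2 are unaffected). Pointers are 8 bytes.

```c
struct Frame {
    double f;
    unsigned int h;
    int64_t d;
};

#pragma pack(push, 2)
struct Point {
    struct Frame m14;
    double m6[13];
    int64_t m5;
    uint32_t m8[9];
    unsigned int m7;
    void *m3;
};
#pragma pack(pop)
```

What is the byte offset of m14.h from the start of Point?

Frame: @0: f [8B, align 8] → 8; @8: h [4B, align 4] → 12; +4 pad (align 8); @16: d [8B, align 8] → 24; size 24, align 8
@0: m14 [24B, align 2] → 24
within Frame: h at 8
0 + 8 = 8

8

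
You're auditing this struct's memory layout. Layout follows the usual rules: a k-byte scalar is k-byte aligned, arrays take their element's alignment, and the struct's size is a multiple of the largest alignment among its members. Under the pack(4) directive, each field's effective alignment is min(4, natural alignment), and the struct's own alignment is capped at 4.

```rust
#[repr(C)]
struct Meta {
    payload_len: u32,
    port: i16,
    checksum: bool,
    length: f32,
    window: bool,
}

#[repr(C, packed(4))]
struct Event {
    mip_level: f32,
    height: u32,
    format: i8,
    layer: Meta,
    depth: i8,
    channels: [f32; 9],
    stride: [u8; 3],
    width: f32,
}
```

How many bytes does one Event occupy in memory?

76 bytes

Meta: 0..4  payload_len  (4B, 4-aligned); 4..6  port  (2B, 2-aligned); 6..7  checksum  (1B, 1-aligned); 7..8  -- padding (1B); 8..12  length  (4B, 4-aligned); 12..13  window  (1B, 1-aligned); 13..16  -- tail padding (3B); sizeof = 16, alignof = 4
0..4  mip_level  (4B, 4-aligned)
4..8  height  (4B, 4-aligned)
8..9  format  (1B, 1-aligned)
9..12  -- padding (3B)
12..28  layer  (16B, 4-aligned)
28..29  depth  (1B, 1-aligned)
29..32  -- padding (3B)
32..68  channels  (36B, 4-aligned)
68..71  stride  (3B, 1-aligned)
71..72  -- padding (1B)
72..76  width  (4B, 4-aligned)
sizeof = 76, alignof = 4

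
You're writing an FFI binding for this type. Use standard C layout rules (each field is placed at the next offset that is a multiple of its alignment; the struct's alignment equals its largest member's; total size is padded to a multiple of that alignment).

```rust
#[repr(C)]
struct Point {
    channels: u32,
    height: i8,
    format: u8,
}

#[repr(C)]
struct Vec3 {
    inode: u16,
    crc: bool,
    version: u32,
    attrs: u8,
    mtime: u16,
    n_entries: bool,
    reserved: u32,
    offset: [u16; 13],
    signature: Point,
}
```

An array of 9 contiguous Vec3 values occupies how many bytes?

Point: @0: channels [4B, align 4] → 4; @4: height [1B, align 1] → 5; @5: format [1B, align 1] → 6; +2 tail pad (align 4); size 8, align 4
@0: inode [2B, align 2] → 2
@2: crc [1B, align 1] → 3
+1 pad (align 4)
@4: version [4B, align 4] → 8
@8: attrs [1B, align 1] → 9
+1 pad (align 2)
@10: mtime [2B, align 2] → 12
@12: n_entries [1B, align 1] → 13
+3 pad (align 4)
@16: reserved [4B, align 4] → 20
@20: offset [26B, align 2] → 46
+2 pad (align 4)
@48: signature [8B, align 4] → 56
size 56, align 4
array of 9: 9 × 56 = 504

504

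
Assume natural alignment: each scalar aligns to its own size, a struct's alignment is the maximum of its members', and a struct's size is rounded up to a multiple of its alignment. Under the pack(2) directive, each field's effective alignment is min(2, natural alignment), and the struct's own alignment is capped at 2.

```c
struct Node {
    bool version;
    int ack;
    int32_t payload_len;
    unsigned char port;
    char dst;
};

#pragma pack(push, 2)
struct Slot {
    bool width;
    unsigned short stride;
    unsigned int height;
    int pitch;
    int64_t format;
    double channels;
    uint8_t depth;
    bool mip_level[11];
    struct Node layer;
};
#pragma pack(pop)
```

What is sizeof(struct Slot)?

56

Node: @0: version [1B, align 1] → 1; +3 pad (align 4); @4: ack [4B, align 4] → 8; @8: payload_len [4B, align 4] → 12; @12: port [1B, align 1] → 13; @13: dst [1B, align 1] → 14; +2 tail pad (align 4); size 16, align 4
@0: width [1B, align 1] → 1
+1 pad (align 2)
@2: stride [2B, align 2] → 4
@4: height [4B, align 2] → 8
@8: pitch [4B, align 2] → 12
@12: format [8B, align 2] → 20
@20: channels [8B, align 2] → 28
@28: depth [1B, align 1] → 29
@29: mip_level [11B, align 1] → 40
@40: layer [16B, align 2] → 56
size 56, align 2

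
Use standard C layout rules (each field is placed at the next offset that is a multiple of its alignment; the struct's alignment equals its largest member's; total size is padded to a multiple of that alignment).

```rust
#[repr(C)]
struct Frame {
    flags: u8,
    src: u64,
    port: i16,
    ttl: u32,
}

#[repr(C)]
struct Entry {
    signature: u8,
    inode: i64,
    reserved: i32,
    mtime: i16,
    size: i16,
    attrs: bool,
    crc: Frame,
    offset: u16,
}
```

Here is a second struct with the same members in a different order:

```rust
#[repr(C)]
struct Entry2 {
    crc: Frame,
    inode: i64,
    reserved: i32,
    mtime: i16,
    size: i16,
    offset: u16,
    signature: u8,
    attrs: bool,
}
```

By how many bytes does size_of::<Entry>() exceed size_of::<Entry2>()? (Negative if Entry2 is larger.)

16

Frame: @0: flags [1B, align 1] → 1; +7 pad (align 8); @8: src [8B, align 8] → 16; @16: port [2B, align 2] → 18; +2 pad (align 4); @20: ttl [4B, align 4] → 24; size 24, align 8
@0: signature [1B, align 1] → 1
+7 pad (align 8)
@8: inode [8B, align 8] → 16
@16: reserved [4B, align 4] → 20
@20: mtime [2B, align 2] → 22
@22: size [2B, align 2] → 24
@24: attrs [1B, align 1] → 25
+7 pad (align 8)
@32: crc [24B, align 8] → 56
@56: offset [2B, align 2] → 58
+6 tail pad (align 8)
size 64, align 8
— Entry2 —
@0: crc [24B, align 8] → 24
@24: inode [8B, align 8] → 32
@32: reserved [4B, align 4] → 36
@36: mtime [2B, align 2] → 38
@38: size [2B, align 2] → 40
@40: offset [2B, align 2] → 42
@42: signature [1B, align 1] → 43
@43: attrs [1B, align 1] → 44
+4 tail pad (align 8)
size 48, align 8
64 − 48 = 16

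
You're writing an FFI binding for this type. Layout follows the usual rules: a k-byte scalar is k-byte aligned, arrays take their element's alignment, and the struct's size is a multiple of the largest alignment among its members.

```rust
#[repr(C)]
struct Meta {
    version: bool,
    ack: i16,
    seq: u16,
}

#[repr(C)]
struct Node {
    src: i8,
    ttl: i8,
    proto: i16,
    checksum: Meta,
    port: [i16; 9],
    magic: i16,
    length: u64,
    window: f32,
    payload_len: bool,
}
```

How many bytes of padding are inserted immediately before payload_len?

Meta: 0..1  version  (1B, 1-aligned); 1..2  -- padding (1B); 2..4  ack  (2B, 2-aligned); 4..6  seq  (2B, 2-aligned); sizeof = 6, alignof = 2
0..1  src  (1B, 1-aligned)
1..2  ttl  (1B, 1-aligned)
2..4  proto  (2B, 2-aligned)
4..10  checksum  (6B, 2-aligned)
10..28  port  (18B, 2-aligned)
28..30  magic  (2B, 2-aligned)
30..32  -- padding (2B)
32..40  length  (8B, 8-aligned)
40..44  window  (4B, 4-aligned)
44..45  payload_len  (1B, 1-aligned)

0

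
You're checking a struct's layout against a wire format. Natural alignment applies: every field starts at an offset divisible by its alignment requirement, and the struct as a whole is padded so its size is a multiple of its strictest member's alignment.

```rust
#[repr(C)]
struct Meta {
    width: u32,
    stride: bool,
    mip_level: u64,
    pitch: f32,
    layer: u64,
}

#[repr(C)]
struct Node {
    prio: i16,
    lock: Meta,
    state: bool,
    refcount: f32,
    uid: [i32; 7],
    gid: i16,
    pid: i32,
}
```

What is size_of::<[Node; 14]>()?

1232

Meta: @0: width [4B, align 4] → 4; @4: stride [1B, align 1] → 5; +3 pad (align 8); @8: mip_level [8B, align 8] → 16; @16: pitch [4B, align 4] → 20; +4 pad (align 8); @24: layer [8B, align 8] → 32; size 32, align 8
@0: prio [2B, align 2] → 2
+6 pad (align 8)
@8: lock [32B, align 8] → 40
@40: state [1B, align 1] → 41
+3 pad (align 4)
@44: refcount [4B, align 4] → 48
@48: uid [28B, align 4] → 76
@76: gid [2B, align 2] → 78
+2 pad (align 4)
@80: pid [4B, align 4] → 84
+4 tail pad (align 8)
size 88, align 8
array of 14: 14 × 88 = 1232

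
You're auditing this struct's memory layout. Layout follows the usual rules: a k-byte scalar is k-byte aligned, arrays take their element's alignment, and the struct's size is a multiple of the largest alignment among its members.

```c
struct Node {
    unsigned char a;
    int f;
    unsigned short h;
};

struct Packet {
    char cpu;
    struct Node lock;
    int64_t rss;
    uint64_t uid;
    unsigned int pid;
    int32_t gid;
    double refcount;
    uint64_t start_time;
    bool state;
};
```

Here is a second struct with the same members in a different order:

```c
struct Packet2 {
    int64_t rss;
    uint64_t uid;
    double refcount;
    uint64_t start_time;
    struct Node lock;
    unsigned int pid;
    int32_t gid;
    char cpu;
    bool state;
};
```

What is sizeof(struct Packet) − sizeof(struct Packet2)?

Node: @0: a [1B, align 1] → 1; +3 pad (align 4); @4: f [4B, align 4] → 8; @8: h [2B, align 2] → 10; +2 tail pad (align 4); size 12, align 4
@0: cpu [1B, align 1] → 1
+3 pad (align 4)
@4: lock [12B, align 4] → 16
@16: rss [8B, align 8] → 24
@24: uid [8B, align 8] → 32
@32: pid [4B, align 4] → 36
@36: gid [4B, align 4] → 40
@40: refcount [8B, align 8] → 48
@48: start_time [8B, align 8] → 56
@56: state [1B, align 1] → 57
+7 tail pad (align 8)
size 64, align 8
— Packet2 —
@0: rss [8B, align 8] → 8
@8: uid [8B, align 8] → 16
@16: refcount [8B, align 8] → 24
@24: start_time [8B, align 8] → 32
@32: lock [12B, align 4] → 44
@44: pid [4B, align 4] → 48
@48: gid [4B, align 4] → 52
@52: cpu [1B, align 1] → 53
@53: state [1B, align 1] → 54
+2 tail pad (align 8)
size 56, align 8
64 − 56 = 8

8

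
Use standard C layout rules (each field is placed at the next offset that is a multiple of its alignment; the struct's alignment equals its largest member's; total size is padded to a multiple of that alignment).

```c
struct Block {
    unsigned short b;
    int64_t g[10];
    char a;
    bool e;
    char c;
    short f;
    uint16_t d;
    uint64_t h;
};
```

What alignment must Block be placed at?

member alignments: b=2, g=8, a=1, e=1, c=1, f=2, d=2, h=8
max = 8

8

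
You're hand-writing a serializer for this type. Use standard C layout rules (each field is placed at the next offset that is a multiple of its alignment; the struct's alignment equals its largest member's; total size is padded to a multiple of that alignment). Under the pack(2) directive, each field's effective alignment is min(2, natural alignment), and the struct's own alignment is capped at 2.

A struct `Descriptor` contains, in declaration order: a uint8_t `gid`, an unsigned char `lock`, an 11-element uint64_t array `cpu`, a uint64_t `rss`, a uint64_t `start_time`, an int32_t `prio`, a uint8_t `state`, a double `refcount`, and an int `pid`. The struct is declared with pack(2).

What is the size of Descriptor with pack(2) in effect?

124

0..1  gid  (1B, 1-aligned)
1..2  lock  (1B, 1-aligned)
2..90  cpu  (88B, 2-aligned)
90..98  rss  (8B, 2-aligned)
98..106  start_time  (8B, 2-aligned)
106..110  prio  (4B, 2-aligned)
110..111  state  (1B, 1-aligned)
111..112  -- padding (1B)
112..120  refcount  (8B, 2-aligned)
120..124  pid  (4B, 2-aligned)
sizeof = 124, alignof = 2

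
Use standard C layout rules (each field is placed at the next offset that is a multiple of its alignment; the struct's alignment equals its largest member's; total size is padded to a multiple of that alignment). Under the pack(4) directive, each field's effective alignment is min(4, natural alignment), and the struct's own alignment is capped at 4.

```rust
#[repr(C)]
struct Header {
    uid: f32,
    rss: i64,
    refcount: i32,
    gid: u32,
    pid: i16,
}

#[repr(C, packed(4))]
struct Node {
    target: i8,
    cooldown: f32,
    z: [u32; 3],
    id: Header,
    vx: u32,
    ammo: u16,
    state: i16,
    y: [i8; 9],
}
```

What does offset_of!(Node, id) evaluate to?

20

Header: uid at 0 (size 4, align 4) → ends 4; pad 4 to align 8 for rss; rss at 8 (size 8, align 8) → ends 16; refcount at 16 (size 4, align 4) → ends 20; gid at 20 (size 4, align 4) → ends 24; pid at 24 (size 2, align 2) → ends 26; tail pad 6 to reach multiple of 8; total 32 bytes, alignment 8
target at 0 (size 1, align 1) → ends 1
pad 3 to align 4 for cooldown
cooldown at 4 (size 4, align 4) → ends 8
z at 8 (size 12, align 4) → ends 20
id at 20 (size 32, align 4) → ends 52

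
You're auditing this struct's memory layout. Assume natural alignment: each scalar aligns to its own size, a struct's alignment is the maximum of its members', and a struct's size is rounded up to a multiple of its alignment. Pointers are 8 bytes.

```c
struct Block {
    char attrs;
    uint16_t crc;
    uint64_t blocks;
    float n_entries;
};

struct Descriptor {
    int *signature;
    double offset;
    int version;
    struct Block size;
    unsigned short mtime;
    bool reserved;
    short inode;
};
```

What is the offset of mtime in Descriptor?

48

Block: @0: attrs [1B, align 1] → 1; +1 pad (align 2); @2: crc [2B, align 2] → 4; +4 pad (align 8); @8: blocks [8B, align 8] → 16; @16: n_entries [4B, align 4] → 20; +4 tail pad (align 8); size 24, align 8
@0: signature [8B, align 8] → 8
@8: offset [8B, align 8] → 16
@16: version [4B, align 4] → 20
+4 pad (align 8)
@24: size [24B, align 8] → 48
@48: mtime [2B, align 2] → 50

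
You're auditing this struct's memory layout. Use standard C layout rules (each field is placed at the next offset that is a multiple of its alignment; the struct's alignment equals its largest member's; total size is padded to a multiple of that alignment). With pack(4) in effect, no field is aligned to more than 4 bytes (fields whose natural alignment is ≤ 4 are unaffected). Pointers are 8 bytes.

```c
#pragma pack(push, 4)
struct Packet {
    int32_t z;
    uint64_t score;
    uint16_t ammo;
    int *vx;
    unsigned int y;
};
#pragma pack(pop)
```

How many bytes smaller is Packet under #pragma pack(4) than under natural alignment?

natural layout:
  z at 0 (size 4, align 4) → ends 4
  pad 4 to align 8 for score
  score at 8 (size 8, align 8) → ends 16
  ammo at 16 (size 2, align 2) → ends 18
  pad 6 to align 8 for vx
  vx at 24 (size 8, align 8) → ends 32
  y at 32 (size 4, align 4) → ends 36
  tail pad 4 to reach multiple of 8
  total 40 bytes, alignment 8
packed(4) layout:
  z at 0 (size 4, align 4) → ends 4
  score at 4 (size 8, align 4) → ends 12
  ammo at 12 (size 2, align 2) → ends 14
  pad 2 to align 4 for vx
  vx at 16 (size 8, align 4) → ends 24
  y at 24 (size 4, align 4) → ends 28
  total 28 bytes, alignment 4
40 − 28 = 12

12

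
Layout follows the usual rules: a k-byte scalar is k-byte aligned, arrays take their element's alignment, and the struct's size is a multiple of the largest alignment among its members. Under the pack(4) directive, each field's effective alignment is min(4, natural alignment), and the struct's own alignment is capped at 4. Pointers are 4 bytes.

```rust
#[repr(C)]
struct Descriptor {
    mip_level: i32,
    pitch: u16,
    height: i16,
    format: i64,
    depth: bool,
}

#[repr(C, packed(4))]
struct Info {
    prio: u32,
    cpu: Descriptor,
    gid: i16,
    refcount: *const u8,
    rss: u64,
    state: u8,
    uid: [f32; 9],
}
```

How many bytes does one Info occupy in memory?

Descriptor: @0: mip_level [4B, align 4] → 4; @4: pitch [2B, align 2] → 6; @6: height [2B, align 2] → 8; @8: format [8B, align 8] → 16; @16: depth [1B, align 1] → 17; +7 tail pad (align 8); size 24, align 8
@0: prio [4B, align 4] → 4
@4: cpu [24B, align 4] → 28
@28: gid [2B, align 2] → 30
+2 pad (align 4)
@32: refcount [4B, align 4] → 36
@36: rss [8B, align 4] → 44
@44: state [1B, align 1] → 45
+3 pad (align 4)
@48: uid [36B, align 4] → 84
size 84, align 4

84 bytes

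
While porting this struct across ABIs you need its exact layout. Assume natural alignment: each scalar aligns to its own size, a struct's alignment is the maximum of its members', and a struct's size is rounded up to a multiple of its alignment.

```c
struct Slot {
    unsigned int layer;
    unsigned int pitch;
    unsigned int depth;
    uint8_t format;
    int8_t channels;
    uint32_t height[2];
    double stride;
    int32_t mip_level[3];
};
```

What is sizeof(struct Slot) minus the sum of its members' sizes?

layer at 0 (size 4, align 4) → ends 4
pitch at 4 (size 4, align 4) → ends 8
depth at 8 (size 4, align 4) → ends 12
format at 12 (size 1, align 1) → ends 13
channels at 13 (size 1, align 1) → ends 14
pad 2 to align 4 for height
height at 16 (size 8, align 4) → ends 24
stride at 24 (size 8, align 8) → ends 32
mip_level at 32 (size 12, align 4) → ends 44
tail pad 4 to reach multiple of 8
total 48 bytes, alignment 8
data bytes 42, size 48 → padding 6

6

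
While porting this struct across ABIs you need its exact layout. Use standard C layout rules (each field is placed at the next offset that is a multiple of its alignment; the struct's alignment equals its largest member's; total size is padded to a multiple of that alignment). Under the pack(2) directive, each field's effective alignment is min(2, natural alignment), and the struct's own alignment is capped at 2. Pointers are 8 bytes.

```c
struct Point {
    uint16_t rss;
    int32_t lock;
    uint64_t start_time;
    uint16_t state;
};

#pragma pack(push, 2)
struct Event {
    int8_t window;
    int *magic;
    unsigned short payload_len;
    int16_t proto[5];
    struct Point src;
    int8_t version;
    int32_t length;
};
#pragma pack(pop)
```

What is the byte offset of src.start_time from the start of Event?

Point: rss at 0 (size 2, align 2) → ends 2; pad 2 to align 4 for lock; lock at 4 (size 4, align 4) → ends 8; start_time at 8 (size 8, align 8) → ends 16; state at 16 (size 2, align 2) → ends 18; tail pad 6 to reach multiple of 8; total 24 bytes, alignment 8
window at 0 (size 1, align 1) → ends 1
pad 1 to align 2 for magic
magic at 2 (size 8, align 2) → ends 10
payload_len at 10 (size 2, align 2) → ends 12
proto at 12 (size 10, align 2) → ends 22
src at 22 (size 24, align 2) → ends 46
within Point: start_time at 8
22 + 8 = 30

30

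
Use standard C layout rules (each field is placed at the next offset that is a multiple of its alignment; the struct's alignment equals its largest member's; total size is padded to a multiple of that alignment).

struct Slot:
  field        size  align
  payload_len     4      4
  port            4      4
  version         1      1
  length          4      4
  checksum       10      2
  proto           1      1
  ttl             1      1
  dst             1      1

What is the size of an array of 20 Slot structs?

640

0..4  payload_len  (4B, 4-aligned)
4..8  port  (4B, 4-aligned)
8..9  version  (1B, 1-aligned)
9..12  -- padding (3B)
12..16  length  (4B, 4-aligned)
16..26  checksum  (10B, 2-aligned)
26..27  proto  (1B, 1-aligned)
27..28  ttl  (1B, 1-aligned)
28..29  dst  (1B, 1-aligned)
29..32  -- tail padding (3B)
sizeof = 32, alignof = 4
array of 20: 20 × 32 = 640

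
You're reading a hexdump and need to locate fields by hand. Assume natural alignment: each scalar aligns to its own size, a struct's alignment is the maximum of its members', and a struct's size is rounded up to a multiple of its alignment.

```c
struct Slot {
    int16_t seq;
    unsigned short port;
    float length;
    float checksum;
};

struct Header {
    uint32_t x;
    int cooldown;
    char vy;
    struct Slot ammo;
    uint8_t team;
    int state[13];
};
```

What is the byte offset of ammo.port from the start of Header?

Slot: 0..2  seq  (2B, 2-aligned); 2..4  port  (2B, 2-aligned); 4..8  length  (4B, 4-aligned); 8..12  checksum  (4B, 4-aligned); sizeof = 12, alignof = 4
0..4  x  (4B, 4-aligned)
4..8  cooldown  (4B, 4-aligned)
8..9  vy  (1B, 1-aligned)
9..12  -- padding (3B)
12..24  ammo  (12B, 4-aligned)
within Slot: port at 2
12 + 2 = 14

14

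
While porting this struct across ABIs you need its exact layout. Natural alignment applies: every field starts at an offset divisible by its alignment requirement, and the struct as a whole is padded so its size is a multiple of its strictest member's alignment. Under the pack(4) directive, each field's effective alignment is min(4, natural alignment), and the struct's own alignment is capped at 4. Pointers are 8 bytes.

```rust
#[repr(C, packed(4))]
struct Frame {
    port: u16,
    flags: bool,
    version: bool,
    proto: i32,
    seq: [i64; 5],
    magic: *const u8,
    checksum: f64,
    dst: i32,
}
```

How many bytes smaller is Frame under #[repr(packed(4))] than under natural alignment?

natural layout:
  0..2  port  (2B, 2-aligned)
  2..3  flags  (1B, 1-aligned)
  3..4  version  (1B, 1-aligned)
  4..8  proto  (4B, 4-aligned)
  8..48  seq  (40B, 8-aligned)
  48..56  magic  (8B, 8-aligned)
  56..64  checksum  (8B, 8-aligned)
  64..68  dst  (4B, 4-aligned)
  68..72  -- tail padding (4B)
  sizeof = 72, alignof = 8
packed(4) layout:
  0..2  port  (2B, 2-aligned)
  2..3  flags  (1B, 1-aligned)
  3..4  version  (1B, 1-aligned)
  4..8  proto  (4B, 4-aligned)
  8..48  seq  (40B, 4-aligned)
  48..56  magic  (8B, 4-aligned)
  56..64  checksum  (8B, 4-aligned)
  64..68  dst  (4B, 4-aligned)
  sizeof = 68, alignof = 4
72 − 68 = 4

4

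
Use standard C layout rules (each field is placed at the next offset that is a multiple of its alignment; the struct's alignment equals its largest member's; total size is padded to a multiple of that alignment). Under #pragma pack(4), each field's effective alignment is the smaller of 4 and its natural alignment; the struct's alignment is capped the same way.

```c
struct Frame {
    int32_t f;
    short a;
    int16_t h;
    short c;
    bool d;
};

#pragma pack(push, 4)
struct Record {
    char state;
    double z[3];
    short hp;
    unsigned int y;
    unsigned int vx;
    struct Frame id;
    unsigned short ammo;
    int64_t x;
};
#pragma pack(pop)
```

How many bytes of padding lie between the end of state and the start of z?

3

Frame: f at 0 (size 4, align 4) → ends 4; a at 4 (size 2, align 2) → ends 6; h at 6 (size 2, align 2) → ends 8; c at 8 (size 2, align 2) → ends 10; d at 10 (size 1, align 1) → ends 11; tail pad 1 to reach multiple of 4; total 12 bytes, alignment 4
state at 0 (size 1, align 1) → ends 1
pad 3 to align 4 for z
z at 4 (size 24, align 4) → ends 28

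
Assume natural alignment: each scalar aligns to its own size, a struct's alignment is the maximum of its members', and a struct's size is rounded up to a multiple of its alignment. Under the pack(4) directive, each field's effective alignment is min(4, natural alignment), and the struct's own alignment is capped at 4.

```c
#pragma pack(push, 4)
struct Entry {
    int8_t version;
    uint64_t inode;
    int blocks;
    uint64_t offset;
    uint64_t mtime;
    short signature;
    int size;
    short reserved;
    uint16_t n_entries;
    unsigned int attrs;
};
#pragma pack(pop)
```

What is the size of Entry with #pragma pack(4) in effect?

0..1  version  (1B, 1-aligned)
1..4  -- padding (3B)
4..12  inode  (8B, 4-aligned)
12..16  blocks  (4B, 4-aligned)
16..24  offset  (8B, 4-aligned)
24..32  mtime  (8B, 4-aligned)
32..34  signature  (2B, 2-aligned)
34..36  -- padding (2B)
36..40  size  (4B, 4-aligned)
40..42  reserved  (2B, 2-aligned)
42..44  n_entries  (2B, 2-aligned)
44..48  attrs  (4B, 4-aligned)
sizeof = 48, alignof = 4

48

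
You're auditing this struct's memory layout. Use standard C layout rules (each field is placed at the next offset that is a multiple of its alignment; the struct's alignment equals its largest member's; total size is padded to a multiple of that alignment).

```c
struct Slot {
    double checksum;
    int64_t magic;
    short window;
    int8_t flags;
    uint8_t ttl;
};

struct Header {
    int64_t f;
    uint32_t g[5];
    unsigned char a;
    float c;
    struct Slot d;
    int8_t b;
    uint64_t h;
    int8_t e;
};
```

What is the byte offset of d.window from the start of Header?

56

Slot: @0: checksum [8B, align 8] → 8; @8: magic [8B, align 8] → 16; @16: window [2B, align 2] → 18; @18: flags [1B, align 1] → 19; @19: ttl [1B, align 1] → 20; +4 tail pad (align 8); size 24, align 8
@0: f [8B, align 8] → 8
@8: g [20B, align 4] → 28
@28: a [1B, align 1] → 29
+3 pad (align 4)
@32: c [4B, align 4] → 36
+4 pad (align 8)
@40: d [24B, align 8] → 64
within Slot: window at 16
40 + 16 = 56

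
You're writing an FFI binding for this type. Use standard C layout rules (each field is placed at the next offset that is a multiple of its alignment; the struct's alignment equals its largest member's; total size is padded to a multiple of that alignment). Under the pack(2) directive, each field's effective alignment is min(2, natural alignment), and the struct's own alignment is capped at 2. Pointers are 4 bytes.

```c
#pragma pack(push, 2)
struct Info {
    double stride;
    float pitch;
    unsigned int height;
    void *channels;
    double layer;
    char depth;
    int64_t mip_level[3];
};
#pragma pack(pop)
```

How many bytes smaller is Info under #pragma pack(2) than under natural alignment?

natural layout:
  stride at 0 (size 8, align 8) → ends 8
  pitch at 8 (size 4, align 4) → ends 12
  height at 12 (size 4, align 4) → ends 16
  channels at 16 (size 4, align 4) → ends 20
  pad 4 to align 8 for layer
  layer at 24 (size 8, align 8) → ends 32
  depth at 32 (size 1, align 1) → ends 33
  pad 7 to align 8 for mip_level
  mip_level at 40 (size 24, align 8) → ends 64
  total 64 bytes, alignment 8
packed(2) layout:
  stride at 0 (size 8, align 2) → ends 8
  pitch at 8 (size 4, align 2) → ends 12
  height at 12 (size 4, align 2) → ends 16
  channels at 16 (size 4, align 2) → ends 20
  layer at 20 (size 8, align 2) → ends 28
  depth at 28 (size 1, align 1) → ends 29
  pad 1 to align 2 for mip_level
  mip_level at 30 (size 24, align 2) → ends 54
  total 54 bytes, alignment 2
64 − 54 = 10

10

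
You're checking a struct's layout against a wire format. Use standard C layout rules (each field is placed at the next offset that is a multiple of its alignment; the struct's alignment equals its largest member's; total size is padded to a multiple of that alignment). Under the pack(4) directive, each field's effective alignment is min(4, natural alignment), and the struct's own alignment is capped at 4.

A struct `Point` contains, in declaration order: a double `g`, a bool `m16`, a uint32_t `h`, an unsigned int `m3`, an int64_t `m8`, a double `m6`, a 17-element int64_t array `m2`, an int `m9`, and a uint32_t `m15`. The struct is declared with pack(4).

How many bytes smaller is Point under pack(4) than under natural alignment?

natural layout:
  @0: g [8B, align 8] → 8
  @8: m16 [1B, align 1] → 9
  +3 pad (align 4)
  @12: h [4B, align 4] → 16
  @16: m3 [4B, align 4] → 20
  +4 pad (align 8)
  @24: m8 [8B, align 8] → 32
  @32: m6 [8B, align 8] → 40
  @40: m2 [136B, align 8] → 176
  @176: m9 [4B, align 4] → 180
  @180: m15 [4B, align 4] → 184
  size 184, align 8
packed(4) layout:
  @0: g [8B, align 4] → 8
  @8: m16 [1B, align 1] → 9
  +3 pad (align 4)
  @12: h [4B, align 4] → 16
  @16: m3 [4B, align 4] → 20
  @20: m8 [8B, align 4] → 28
  @28: m6 [8B, align 4] → 36
  @36: m2 [136B, align 4] → 172
  @172: m9 [4B, align 4] → 176
  @176: m15 [4B, align 4] → 180
  size 180, align 4
184 − 180 = 4

4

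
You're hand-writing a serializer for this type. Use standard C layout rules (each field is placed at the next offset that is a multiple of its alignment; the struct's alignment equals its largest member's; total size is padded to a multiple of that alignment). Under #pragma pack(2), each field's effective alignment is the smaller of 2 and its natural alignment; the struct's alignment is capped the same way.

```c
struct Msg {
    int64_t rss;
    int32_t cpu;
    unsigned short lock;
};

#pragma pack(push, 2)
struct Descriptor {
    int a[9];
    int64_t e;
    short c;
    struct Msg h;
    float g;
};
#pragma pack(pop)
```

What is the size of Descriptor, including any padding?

66

Msg: rss at 0 (size 8, align 8) → ends 8; cpu at 8 (size 4, align 4) → ends 12; lock at 12 (size 2, align 2) → ends 14; tail pad 2 to reach multiple of 8; total 16 bytes, alignment 8
a at 0 (size 36, align 2) → ends 36
e at 36 (size 8, align 2) → ends 44
c at 44 (size 2, align 2) → ends 46
h at 46 (size 16, align 2) → ends 62
g at 62 (size 4, align 2) → ends 66
total 66 bytes, alignment 2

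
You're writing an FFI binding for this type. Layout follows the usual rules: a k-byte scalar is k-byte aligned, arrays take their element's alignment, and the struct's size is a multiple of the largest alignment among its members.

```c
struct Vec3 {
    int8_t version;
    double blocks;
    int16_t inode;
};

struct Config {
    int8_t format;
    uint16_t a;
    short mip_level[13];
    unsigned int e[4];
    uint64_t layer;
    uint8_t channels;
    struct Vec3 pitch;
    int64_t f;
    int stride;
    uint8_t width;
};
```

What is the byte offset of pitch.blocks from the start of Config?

72

Vec3: version at 0 (size 1, align 1) → ends 1; pad 7 to align 8 for blocks; blocks at 8 (size 8, align 8) → ends 16; inode at 16 (size 2, align 2) → ends 18; tail pad 6 to reach multiple of 8; total 24 bytes, alignment 8
format at 0 (size 1, align 1) → ends 1
pad 1 to align 2 for a
a at 2 (size 2, align 2) → ends 4
mip_level at 4 (size 26, align 2) → ends 30
pad 2 to align 4 for e
e at 32 (size 16, align 4) → ends 48
layer at 48 (size 8, align 8) → ends 56
channels at 56 (size 1, align 1) → ends 57
pad 7 to align 8 for pitch
pitch at 64 (size 24, align 8) → ends 88
within Vec3: blocks at 8
64 + 8 = 72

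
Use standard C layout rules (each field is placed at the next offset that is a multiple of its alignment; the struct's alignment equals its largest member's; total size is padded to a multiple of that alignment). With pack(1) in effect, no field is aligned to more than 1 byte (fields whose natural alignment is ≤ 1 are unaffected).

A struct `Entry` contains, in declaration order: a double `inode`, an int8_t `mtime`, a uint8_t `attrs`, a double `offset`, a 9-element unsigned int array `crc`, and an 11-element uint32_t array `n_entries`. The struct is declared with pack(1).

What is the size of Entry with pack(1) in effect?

inode at 0 (size 8, align 1) → ends 8
mtime at 8 (size 1, align 1) → ends 9
attrs at 9 (size 1, align 1) → ends 10
offset at 10 (size 8, align 1) → ends 18
crc at 18 (size 36, align 1) → ends 54
n_entries at 54 (size 44, align 1) → ends 98
total 98 bytes, alignment 1

98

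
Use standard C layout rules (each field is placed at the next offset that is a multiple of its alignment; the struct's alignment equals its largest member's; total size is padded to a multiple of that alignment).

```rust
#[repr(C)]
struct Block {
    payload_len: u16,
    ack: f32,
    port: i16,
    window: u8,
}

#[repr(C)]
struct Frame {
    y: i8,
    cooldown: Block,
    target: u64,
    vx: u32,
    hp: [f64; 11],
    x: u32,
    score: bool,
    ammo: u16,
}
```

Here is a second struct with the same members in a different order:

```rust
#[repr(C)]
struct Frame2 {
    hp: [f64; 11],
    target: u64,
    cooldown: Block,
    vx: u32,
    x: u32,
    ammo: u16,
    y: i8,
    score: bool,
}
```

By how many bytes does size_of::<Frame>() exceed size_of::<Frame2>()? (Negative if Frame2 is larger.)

Block: 0..2  payload_len  (2B, 2-aligned); 2..4  -- padding (2B); 4..8  ack  (4B, 4-aligned); 8..10  port  (2B, 2-aligned); 10..11  window  (1B, 1-aligned); 11..12  -- tail padding (1B); sizeof = 12, alignof = 4
0..1  y  (1B, 1-aligned)
1..4  -- padding (3B)
4..16  cooldown  (12B, 4-aligned)
16..24  target  (8B, 8-aligned)
24..28  vx  (4B, 4-aligned)
28..32  -- padding (4B)
32..120  hp  (88B, 8-aligned)
120..124  x  (4B, 4-aligned)
124..125  score  (1B, 1-aligned)
125..126  -- padding (1B)
126..128  ammo  (2B, 2-aligned)
sizeof = 128, alignof = 8
— Frame2 —
0..88  hp  (88B, 8-aligned)
88..96  target  (8B, 8-aligned)
96..108  cooldown  (12B, 4-aligned)
108..112  vx  (4B, 4-aligned)
112..116  x  (4B, 4-aligned)
116..118  ammo  (2B, 2-aligned)
118..119  y  (1B, 1-aligned)
119..120  score  (1B, 1-aligned)
sizeof = 120, alignof = 8
128 − 120 = 8

8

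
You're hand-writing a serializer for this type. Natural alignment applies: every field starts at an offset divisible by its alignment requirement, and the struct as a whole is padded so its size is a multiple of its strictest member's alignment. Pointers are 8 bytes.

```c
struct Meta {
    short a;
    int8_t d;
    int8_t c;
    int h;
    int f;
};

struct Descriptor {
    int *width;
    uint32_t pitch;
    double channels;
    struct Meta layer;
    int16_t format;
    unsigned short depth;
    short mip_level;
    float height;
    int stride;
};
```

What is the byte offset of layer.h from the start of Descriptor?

Meta: 0..2  a  (2B, 2-aligned); 2..3  d  (1B, 1-aligned); 3..4  c  (1B, 1-aligned); 4..8  h  (4B, 4-aligned); 8..12  f  (4B, 4-aligned); sizeof = 12, alignof = 4
0..8  width  (8B, 8-aligned)
8..12  pitch  (4B, 4-aligned)
12..16  -- padding (4B)
16..24  channels  (8B, 8-aligned)
24..36  layer  (12B, 4-aligned)
within Meta: h at 4
24 + 4 = 28

28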